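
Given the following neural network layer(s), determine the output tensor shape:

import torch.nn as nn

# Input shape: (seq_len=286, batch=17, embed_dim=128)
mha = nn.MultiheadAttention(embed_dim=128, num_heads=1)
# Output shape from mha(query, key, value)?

Input shape: (286, 17, 128)
Output shape: (286, 17, 128)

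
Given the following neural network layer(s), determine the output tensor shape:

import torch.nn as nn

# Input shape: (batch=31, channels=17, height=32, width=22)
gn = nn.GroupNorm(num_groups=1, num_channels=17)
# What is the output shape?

Input shape: (31, 17, 32, 22)
Output shape: (31, 17, 32, 22)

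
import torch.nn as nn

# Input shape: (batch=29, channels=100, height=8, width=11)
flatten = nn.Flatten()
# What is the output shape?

Input shape: (29, 100, 8, 11)
Output shape: (29, 8800)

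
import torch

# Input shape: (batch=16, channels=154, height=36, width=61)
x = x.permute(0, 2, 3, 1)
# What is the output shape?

Input shape: (16, 154, 36, 61)
Output shape: (16, 36, 61, 154)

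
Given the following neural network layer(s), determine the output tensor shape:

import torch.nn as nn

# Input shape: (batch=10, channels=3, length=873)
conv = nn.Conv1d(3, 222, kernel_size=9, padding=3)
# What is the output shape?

Input shape: (10, 3, 873)
Output shape: (10, 222, 871)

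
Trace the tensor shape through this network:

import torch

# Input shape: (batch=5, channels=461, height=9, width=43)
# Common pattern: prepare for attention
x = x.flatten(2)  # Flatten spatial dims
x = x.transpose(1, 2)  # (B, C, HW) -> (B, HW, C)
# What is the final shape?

Input shape: (5, 461, 9, 43)
  -> after flatten(2): (5, 461, 387)
Output shape: (5, 387, 461)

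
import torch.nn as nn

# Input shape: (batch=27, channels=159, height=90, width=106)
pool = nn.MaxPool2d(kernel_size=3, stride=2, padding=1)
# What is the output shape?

Input shape: (27, 159, 90, 106)
Output shape: (27, 159, 45, 53)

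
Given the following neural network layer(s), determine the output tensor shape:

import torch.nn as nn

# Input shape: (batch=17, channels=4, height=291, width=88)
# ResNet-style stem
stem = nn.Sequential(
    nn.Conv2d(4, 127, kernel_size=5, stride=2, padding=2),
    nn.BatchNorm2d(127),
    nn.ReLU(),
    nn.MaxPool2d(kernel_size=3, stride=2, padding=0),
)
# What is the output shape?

Input shape: (17, 4, 291, 88)
  -> after Conv2d 5x5 stride=2: (17, 127, 146, 44)
Output shape: (17, 127, 72, 21)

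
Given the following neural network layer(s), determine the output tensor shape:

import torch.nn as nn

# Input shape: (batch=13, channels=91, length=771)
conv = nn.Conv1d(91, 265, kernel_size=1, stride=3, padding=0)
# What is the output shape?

Input shape: (13, 91, 771)
Output shape: (13, 265, 257)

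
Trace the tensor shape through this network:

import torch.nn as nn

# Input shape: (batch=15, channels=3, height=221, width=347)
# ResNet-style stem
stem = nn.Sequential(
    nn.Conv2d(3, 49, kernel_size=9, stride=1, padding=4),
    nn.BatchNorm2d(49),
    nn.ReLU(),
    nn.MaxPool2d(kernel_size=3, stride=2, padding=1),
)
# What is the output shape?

Input shape: (15, 3, 221, 347)
  -> after Conv2d 9x9 stride=1: (15, 49, 221, 347)
Output shape: (15, 49, 111, 174)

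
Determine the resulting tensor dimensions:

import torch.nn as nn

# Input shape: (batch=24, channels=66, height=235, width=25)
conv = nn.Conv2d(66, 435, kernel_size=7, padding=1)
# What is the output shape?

Input shape: (24, 66, 235, 25)
Output shape: (24, 435, 231, 21)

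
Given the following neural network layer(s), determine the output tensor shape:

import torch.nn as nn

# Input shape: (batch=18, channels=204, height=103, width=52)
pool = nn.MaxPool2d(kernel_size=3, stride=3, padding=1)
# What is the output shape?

Input shape: (18, 204, 103, 52)
Output shape: (18, 204, 35, 18)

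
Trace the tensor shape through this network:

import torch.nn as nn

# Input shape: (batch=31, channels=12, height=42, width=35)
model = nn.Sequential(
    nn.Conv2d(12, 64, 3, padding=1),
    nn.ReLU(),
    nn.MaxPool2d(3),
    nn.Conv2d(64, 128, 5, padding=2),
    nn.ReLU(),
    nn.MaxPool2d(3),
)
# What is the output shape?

Input shape: (31, 12, 42, 35)
  -> after first Conv2d: (31, 64, 42, 35)
  -> after first MaxPool2d: (31, 64, 14, 11)
  -> after second Conv2d: (31, 128, 14, 11)
Output shape: (31, 128, 4, 3)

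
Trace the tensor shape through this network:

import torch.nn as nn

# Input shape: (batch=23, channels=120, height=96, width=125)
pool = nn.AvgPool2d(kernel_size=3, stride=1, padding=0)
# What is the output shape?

Input shape: (23, 120, 96, 125)
Output shape: (23, 120, 94, 123)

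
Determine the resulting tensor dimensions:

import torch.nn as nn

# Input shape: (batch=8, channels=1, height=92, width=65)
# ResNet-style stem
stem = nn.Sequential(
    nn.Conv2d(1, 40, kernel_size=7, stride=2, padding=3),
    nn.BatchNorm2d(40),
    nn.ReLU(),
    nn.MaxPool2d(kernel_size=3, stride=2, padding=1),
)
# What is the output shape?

Input shape: (8, 1, 92, 65)
  -> after Conv2d 7x7 stride=2: (8, 40, 46, 33)
Output shape: (8, 40, 23, 17)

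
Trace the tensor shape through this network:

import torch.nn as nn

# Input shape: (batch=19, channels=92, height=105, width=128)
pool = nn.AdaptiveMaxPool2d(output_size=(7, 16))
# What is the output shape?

Input shape: (19, 92, 105, 128)
Output shape: (19, 92, 7, 16)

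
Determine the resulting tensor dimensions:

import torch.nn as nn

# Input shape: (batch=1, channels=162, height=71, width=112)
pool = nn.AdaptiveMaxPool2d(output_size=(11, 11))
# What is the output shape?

Input shape: (1, 162, 71, 112)
Output shape: (1, 162, 11, 11)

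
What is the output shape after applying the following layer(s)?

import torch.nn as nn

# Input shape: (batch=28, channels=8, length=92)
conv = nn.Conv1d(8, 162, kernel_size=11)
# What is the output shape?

Input shape: (28, 8, 92)
Output shape: (28, 162, 82)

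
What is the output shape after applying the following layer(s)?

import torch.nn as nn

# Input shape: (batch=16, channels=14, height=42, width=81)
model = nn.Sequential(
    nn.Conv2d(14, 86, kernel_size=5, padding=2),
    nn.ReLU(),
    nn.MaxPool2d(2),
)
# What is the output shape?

Input shape: (16, 14, 42, 81)
  -> after Conv2d: (16, 86, 42, 81)
  -> after ReLU: (16, 86, 42, 81)
Output shape: (16, 86, 21, 40)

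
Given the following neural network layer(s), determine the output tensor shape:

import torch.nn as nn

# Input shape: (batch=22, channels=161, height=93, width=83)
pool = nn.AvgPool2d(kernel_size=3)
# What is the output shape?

Input shape: (22, 161, 93, 83)
Output shape: (22, 161, 31, 27)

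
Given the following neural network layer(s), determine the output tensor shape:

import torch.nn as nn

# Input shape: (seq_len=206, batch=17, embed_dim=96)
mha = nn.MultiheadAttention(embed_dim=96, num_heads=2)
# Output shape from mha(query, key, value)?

Input shape: (206, 17, 96)
Output shape: (206, 17, 96)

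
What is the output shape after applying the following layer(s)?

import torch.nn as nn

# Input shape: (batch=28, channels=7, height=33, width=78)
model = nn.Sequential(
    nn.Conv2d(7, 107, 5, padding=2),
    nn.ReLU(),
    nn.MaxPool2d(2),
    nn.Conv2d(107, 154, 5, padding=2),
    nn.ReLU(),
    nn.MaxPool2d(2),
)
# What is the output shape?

Input shape: (28, 7, 33, 78)
  -> after first Conv2d: (28, 107, 33, 78)
  -> after first MaxPool2d: (28, 107, 16, 39)
  -> after second Conv2d: (28, 154, 16, 39)
Output shape: (28, 154, 8, 19)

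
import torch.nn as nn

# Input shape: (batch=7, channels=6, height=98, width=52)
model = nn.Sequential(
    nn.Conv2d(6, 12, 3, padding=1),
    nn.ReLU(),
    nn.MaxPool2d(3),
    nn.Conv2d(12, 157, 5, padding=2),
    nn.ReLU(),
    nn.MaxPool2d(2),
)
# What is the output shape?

Input shape: (7, 6, 98, 52)
  -> after first Conv2d: (7, 12, 98, 52)
  -> after first MaxPool2d: (7, 12, 32, 17)
  -> after second Conv2d: (7, 157, 32, 17)
Output shape: (7, 157, 16, 8)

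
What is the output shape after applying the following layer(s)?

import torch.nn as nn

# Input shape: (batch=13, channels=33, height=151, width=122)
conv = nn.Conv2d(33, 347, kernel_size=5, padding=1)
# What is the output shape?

Input shape: (13, 33, 151, 122)
Output shape: (13, 347, 149, 120)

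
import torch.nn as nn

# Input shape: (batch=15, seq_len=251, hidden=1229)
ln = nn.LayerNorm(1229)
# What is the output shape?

Input shape: (15, 251, 1229)
Output shape: (15, 251, 1229)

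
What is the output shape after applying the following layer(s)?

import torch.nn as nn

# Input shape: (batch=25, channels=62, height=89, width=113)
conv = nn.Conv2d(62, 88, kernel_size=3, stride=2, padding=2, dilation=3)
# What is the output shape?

Input shape: (25, 62, 89, 113)
Output shape: (25, 88, 44, 56)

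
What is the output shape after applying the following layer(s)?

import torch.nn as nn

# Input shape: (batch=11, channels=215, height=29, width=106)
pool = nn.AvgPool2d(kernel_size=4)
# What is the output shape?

Input shape: (11, 215, 29, 106)
Output shape: (11, 215, 7, 26)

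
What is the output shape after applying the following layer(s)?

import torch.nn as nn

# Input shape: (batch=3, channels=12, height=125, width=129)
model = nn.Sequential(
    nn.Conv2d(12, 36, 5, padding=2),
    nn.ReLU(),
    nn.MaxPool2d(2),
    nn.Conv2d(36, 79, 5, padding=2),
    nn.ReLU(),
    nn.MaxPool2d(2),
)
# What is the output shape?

Input shape: (3, 12, 125, 129)
  -> after first Conv2d: (3, 36, 125, 129)
  -> after first MaxPool2d: (3, 36, 62, 64)
  -> after second Conv2d: (3, 79, 62, 64)
Output shape: (3, 79, 31, 32)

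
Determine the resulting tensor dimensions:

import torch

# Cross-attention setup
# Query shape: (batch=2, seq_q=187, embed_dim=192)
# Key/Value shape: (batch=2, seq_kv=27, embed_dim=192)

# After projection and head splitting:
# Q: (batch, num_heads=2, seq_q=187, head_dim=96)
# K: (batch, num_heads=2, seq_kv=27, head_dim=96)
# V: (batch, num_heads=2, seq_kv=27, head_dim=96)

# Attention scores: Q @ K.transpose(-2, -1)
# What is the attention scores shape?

Input shape: (2, 187, 192)
Output shape: (2, 2, 187, 27)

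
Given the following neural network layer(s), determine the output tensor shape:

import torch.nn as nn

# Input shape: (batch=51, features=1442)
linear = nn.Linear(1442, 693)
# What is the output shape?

Input shape: (51, 1442)
Output shape: (51, 693)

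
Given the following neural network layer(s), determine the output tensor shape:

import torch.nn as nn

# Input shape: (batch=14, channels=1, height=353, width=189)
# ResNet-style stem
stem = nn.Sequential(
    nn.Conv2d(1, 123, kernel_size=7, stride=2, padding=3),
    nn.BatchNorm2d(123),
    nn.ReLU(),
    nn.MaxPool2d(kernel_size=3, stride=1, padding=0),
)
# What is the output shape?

Input shape: (14, 1, 353, 189)
  -> after Conv2d 7x7 stride=2: (14, 123, 177, 95)
Output shape: (14, 123, 175, 93)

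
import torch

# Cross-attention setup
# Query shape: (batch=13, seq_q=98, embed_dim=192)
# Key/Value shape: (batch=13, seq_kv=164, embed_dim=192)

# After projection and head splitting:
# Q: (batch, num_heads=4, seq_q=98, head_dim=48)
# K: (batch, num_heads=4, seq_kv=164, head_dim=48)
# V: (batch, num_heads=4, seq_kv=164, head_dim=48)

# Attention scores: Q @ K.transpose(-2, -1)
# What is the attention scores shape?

Input shape: (13, 98, 192)
Output shape: (13, 4, 98, 164)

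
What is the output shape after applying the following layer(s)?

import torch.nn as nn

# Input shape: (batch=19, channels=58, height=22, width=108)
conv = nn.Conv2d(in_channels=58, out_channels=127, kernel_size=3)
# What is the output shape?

Input shape: (19, 58, 22, 108)
Output shape: (19, 127, 20, 106)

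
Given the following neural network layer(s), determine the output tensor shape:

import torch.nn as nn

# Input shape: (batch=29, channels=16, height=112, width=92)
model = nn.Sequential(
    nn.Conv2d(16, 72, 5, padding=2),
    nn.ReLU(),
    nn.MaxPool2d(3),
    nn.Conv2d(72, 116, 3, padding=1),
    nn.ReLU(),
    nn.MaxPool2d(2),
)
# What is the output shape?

Input shape: (29, 16, 112, 92)
  -> after first Conv2d: (29, 72, 112, 92)
  -> after first MaxPool2d: (29, 72, 37, 30)
  -> after second Conv2d: (29, 116, 37, 30)
Output shape: (29, 116, 18, 15)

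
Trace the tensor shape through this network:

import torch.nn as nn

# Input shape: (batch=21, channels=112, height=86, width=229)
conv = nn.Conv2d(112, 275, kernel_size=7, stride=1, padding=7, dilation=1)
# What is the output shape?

Input shape: (21, 112, 86, 229)
Output shape: (21, 275, 94, 237)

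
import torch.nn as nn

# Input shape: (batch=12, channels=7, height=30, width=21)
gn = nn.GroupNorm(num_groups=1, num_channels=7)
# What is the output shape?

Input shape: (12, 7, 30, 21)
Output shape: (12, 7, 30, 21)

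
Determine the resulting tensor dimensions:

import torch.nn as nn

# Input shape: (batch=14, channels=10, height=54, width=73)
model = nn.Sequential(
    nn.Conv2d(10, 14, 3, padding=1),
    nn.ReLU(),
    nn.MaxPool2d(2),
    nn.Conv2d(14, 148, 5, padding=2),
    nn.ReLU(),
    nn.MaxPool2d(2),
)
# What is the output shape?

Input shape: (14, 10, 54, 73)
  -> after first Conv2d: (14, 14, 54, 73)
  -> after first MaxPool2d: (14, 14, 27, 36)
  -> after second Conv2d: (14, 148, 27, 36)
Output shape: (14, 148, 13, 18)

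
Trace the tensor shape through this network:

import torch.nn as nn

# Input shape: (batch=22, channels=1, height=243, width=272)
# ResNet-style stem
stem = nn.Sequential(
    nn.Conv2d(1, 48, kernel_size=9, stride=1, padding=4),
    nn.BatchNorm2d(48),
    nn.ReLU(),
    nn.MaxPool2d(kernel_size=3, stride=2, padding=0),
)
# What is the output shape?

Input shape: (22, 1, 243, 272)
  -> after Conv2d 9x9 stride=1: (22, 48, 243, 272)
Output shape: (22, 48, 121, 135)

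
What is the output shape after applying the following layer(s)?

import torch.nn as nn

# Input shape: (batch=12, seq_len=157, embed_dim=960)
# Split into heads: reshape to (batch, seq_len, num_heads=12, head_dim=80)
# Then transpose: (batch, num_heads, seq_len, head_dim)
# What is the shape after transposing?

Input shape: (12, 157, 960)
  -> after reshape: (12, 157, 12, 80)
Output shape: (12, 12, 157, 80)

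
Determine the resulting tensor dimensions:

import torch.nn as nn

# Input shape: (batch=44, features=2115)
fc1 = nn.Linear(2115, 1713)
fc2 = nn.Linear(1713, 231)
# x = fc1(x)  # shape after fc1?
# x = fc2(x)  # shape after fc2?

Input shape: (44, 2115)
  -> after fc1: (44, 1713)
Output shape: (44, 231)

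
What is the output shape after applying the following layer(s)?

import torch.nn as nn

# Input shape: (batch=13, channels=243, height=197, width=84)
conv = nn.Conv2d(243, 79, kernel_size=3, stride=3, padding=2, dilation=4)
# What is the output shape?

Input shape: (13, 243, 197, 84)
Output shape: (13, 79, 65, 27)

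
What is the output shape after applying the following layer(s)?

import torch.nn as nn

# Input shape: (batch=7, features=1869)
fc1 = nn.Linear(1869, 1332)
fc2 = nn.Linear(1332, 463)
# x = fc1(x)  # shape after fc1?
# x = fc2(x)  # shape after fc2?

Input shape: (7, 1869)
  -> after fc1: (7, 1332)
Output shape: (7, 463)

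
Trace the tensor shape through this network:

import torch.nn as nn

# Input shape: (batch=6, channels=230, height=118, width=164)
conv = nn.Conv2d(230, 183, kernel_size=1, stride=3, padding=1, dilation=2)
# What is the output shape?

Input shape: (6, 230, 118, 164)
Output shape: (6, 183, 40, 56)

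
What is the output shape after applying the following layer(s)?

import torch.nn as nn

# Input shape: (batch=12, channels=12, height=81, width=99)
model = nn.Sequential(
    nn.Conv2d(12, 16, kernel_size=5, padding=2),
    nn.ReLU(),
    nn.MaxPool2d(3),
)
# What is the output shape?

Input shape: (12, 12, 81, 99)
  -> after Conv2d: (12, 16, 81, 99)
  -> after ReLU: (12, 16, 81, 99)
Output shape: (12, 16, 27, 33)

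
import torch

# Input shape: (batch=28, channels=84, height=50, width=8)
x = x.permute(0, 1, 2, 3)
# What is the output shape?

Input shape: (28, 84, 50, 8)
Output shape: (28, 84, 50, 8)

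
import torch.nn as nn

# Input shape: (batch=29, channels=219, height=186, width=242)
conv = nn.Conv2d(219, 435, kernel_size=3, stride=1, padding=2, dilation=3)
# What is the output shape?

Input shape: (29, 219, 186, 242)
Output shape: (29, 435, 184, 240)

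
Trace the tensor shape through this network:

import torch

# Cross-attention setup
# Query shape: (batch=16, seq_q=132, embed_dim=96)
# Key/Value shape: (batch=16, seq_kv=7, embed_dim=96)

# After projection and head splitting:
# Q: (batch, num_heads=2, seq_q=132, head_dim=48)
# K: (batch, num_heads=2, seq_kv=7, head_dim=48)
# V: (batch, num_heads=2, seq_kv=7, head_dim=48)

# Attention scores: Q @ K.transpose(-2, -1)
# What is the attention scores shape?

Input shape: (16, 132, 96)
Output shape: (16, 2, 132, 7)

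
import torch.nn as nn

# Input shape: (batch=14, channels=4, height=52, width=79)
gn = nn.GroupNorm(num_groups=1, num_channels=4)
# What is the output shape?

Input shape: (14, 4, 52, 79)
Output shape: (14, 4, 52, 79)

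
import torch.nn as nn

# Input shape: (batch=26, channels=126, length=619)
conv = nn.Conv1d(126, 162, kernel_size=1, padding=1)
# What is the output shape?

Input shape: (26, 126, 619)
Output shape: (26, 162, 621)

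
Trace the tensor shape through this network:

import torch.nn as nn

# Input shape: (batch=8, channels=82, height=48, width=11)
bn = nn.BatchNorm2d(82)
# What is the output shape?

Input shape: (8, 82, 48, 11)
Output shape: (8, 82, 48, 11)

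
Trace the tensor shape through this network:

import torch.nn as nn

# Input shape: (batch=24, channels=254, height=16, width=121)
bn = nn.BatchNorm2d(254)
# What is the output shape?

Input shape: (24, 254, 16, 121)
Output shape: (24, 254, 16, 121)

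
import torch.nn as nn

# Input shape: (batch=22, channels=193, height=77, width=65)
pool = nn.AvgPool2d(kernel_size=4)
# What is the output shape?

Input shape: (22, 193, 77, 65)
Output shape: (22, 193, 19, 16)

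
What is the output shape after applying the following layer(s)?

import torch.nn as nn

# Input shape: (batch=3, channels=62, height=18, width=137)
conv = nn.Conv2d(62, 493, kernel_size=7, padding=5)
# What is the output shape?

Input shape: (3, 62, 18, 137)
Output shape: (3, 493, 22, 141)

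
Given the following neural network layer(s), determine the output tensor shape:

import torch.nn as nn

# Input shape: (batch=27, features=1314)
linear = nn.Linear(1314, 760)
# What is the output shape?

Input shape: (27, 1314)
Output shape: (27, 760)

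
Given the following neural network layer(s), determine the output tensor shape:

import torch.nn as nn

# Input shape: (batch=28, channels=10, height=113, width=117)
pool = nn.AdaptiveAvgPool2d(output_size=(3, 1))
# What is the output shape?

Input shape: (28, 10, 113, 117)
Output shape: (28, 10, 3, 1)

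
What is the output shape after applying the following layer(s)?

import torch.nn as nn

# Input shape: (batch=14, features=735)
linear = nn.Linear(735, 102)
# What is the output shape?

Input shape: (14, 735)
Output shape: (14, 102)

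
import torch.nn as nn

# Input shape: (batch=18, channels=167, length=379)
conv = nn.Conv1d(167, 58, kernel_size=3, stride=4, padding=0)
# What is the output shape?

Input shape: (18, 167, 379)
Output shape: (18, 58, 95)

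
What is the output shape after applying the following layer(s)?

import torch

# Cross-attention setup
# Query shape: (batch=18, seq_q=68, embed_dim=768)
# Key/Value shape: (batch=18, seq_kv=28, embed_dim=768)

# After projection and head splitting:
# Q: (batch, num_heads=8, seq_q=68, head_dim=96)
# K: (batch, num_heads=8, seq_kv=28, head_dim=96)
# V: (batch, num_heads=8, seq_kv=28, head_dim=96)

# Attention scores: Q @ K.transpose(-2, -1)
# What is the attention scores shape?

Input shape: (18, 68, 768)
Output shape: (18, 8, 68, 28)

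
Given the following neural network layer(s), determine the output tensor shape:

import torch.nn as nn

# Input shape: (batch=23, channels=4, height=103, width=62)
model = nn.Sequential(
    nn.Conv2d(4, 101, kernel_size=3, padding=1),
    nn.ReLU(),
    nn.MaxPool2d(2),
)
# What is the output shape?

Input shape: (23, 4, 103, 62)
  -> after Conv2d: (23, 101, 103, 62)
  -> after ReLU: (23, 101, 103, 62)
Output shape: (23, 101, 51, 31)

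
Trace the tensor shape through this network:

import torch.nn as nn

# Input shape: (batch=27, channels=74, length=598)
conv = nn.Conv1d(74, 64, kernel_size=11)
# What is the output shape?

Input shape: (27, 74, 598)
Output shape: (27, 64, 588)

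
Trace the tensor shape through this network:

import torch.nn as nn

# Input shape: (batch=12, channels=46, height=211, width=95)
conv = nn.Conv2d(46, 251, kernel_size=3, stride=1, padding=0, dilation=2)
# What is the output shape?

Input shape: (12, 46, 211, 95)
Output shape: (12, 251, 207, 91)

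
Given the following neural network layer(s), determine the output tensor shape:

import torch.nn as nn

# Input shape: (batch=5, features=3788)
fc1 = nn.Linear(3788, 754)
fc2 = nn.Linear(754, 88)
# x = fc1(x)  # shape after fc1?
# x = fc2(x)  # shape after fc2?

Input shape: (5, 3788)
  -> after fc1: (5, 754)
Output shape: (5, 88)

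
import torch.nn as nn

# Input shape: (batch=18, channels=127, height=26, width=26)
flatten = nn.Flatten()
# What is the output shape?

Input shape: (18, 127, 26, 26)
Output shape: (18, 85852)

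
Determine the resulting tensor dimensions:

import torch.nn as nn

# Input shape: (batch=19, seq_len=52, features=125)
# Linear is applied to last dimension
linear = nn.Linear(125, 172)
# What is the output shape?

Input shape: (19, 52, 125)
Output shape: (19, 52, 172)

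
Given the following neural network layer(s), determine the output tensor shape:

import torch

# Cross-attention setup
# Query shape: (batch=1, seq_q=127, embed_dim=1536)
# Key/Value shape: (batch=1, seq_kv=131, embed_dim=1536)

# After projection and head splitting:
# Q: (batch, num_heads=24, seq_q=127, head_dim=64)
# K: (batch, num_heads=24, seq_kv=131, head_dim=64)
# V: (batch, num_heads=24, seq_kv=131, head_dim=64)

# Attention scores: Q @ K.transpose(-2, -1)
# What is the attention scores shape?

Input shape: (1, 127, 1536)
Output shape: (1, 24, 127, 131)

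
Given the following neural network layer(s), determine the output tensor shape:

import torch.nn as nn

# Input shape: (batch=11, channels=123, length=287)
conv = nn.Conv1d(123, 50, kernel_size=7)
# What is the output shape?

Input shape: (11, 123, 287)
Output shape: (11, 50, 281)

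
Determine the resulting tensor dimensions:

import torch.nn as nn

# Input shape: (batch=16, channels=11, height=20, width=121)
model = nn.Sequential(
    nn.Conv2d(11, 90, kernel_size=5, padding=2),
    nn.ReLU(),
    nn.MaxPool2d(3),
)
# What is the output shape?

Input shape: (16, 11, 20, 121)
  -> after Conv2d: (16, 90, 20, 121)
  -> after ReLU: (16, 90, 20, 121)
Output shape: (16, 90, 6, 40)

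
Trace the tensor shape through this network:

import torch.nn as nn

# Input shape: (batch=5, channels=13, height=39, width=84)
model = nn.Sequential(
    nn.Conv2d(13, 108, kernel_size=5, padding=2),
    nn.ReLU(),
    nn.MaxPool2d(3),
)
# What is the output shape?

Input shape: (5, 13, 39, 84)
  -> after Conv2d: (5, 108, 39, 84)
  -> after ReLU: (5, 108, 39, 84)
Output shape: (5, 108, 13, 28)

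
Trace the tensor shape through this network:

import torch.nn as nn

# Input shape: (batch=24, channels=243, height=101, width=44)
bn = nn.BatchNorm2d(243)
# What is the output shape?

Input shape: (24, 243, 101, 44)
Output shape: (24, 243, 101, 44)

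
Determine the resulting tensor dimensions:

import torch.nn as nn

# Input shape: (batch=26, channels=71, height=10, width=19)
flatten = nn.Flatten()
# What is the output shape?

Input shape: (26, 71, 10, 19)
Output shape: (26, 13490)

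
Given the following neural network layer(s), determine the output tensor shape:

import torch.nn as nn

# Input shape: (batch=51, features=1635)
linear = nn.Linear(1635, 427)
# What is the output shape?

Input shape: (51, 1635)
Output shape: (51, 427)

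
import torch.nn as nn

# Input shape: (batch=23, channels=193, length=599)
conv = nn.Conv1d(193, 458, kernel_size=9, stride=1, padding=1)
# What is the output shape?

Input shape: (23, 193, 599)
Output shape: (23, 458, 593)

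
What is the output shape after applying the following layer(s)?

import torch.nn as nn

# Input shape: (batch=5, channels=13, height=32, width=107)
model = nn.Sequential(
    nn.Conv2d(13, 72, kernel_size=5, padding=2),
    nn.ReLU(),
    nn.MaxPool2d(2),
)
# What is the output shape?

Input shape: (5, 13, 32, 107)
  -> after Conv2d: (5, 72, 32, 107)
  -> after ReLU: (5, 72, 32, 107)
Output shape: (5, 72, 16, 53)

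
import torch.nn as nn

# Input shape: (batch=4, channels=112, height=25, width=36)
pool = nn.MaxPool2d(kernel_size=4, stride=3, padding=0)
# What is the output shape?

Input shape: (4, 112, 25, 36)
Output shape: (4, 112, 8, 11)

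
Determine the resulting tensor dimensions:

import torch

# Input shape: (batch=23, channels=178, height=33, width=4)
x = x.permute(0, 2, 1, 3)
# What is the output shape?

Input shape: (23, 178, 33, 4)
Output shape: (23, 33, 178, 4)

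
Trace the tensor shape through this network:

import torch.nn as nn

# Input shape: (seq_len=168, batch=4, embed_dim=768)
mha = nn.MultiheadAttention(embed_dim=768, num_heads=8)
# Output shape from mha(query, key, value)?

Input shape: (168, 4, 768)
Output shape: (168, 4, 768)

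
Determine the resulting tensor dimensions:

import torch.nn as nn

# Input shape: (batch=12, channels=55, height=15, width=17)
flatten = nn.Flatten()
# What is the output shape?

Input shape: (12, 55, 15, 17)
Output shape: (12, 14025)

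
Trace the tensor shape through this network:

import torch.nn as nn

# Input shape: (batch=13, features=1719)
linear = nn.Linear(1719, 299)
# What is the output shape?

Input shape: (13, 1719)
Output shape: (13, 299)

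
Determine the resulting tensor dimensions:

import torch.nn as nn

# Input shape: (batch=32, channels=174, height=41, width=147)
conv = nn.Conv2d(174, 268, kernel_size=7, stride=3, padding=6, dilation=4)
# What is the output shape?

Input shape: (32, 174, 41, 147)
Output shape: (32, 268, 10, 45)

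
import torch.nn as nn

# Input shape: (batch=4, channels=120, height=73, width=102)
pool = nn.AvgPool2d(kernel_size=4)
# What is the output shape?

Input shape: (4, 120, 73, 102)
Output shape: (4, 120, 18, 25)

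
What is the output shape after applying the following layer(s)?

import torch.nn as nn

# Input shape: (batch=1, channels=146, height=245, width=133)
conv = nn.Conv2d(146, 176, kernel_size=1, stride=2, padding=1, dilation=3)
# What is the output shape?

Input shape: (1, 146, 245, 133)
Output shape: (1, 176, 124, 68)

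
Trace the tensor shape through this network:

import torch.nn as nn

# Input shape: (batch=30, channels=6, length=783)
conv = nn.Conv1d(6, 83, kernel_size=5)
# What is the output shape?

Input shape: (30, 6, 783)
Output shape: (30, 83, 779)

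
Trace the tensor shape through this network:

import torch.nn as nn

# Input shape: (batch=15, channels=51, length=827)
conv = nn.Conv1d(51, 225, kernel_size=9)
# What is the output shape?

Input shape: (15, 51, 827)
Output shape: (15, 225, 819)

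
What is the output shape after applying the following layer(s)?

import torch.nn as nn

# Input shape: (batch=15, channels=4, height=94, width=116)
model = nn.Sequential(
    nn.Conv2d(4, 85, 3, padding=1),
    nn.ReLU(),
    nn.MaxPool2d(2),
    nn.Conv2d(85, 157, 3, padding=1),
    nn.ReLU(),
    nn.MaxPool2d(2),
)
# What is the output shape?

Input shape: (15, 4, 94, 116)
  -> after first Conv2d: (15, 85, 94, 116)
  -> after first MaxPool2d: (15, 85, 47, 58)
  -> after second Conv2d: (15, 157, 47, 58)
Output shape: (15, 157, 23, 29)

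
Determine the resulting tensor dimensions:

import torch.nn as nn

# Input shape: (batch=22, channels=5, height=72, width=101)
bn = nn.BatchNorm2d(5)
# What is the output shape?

Input shape: (22, 5, 72, 101)
Output shape: (22, 5, 72, 101)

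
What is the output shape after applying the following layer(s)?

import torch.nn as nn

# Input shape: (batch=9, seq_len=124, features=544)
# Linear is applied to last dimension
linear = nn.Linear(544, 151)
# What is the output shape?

Input shape: (9, 124, 544)
Output shape: (9, 124, 151)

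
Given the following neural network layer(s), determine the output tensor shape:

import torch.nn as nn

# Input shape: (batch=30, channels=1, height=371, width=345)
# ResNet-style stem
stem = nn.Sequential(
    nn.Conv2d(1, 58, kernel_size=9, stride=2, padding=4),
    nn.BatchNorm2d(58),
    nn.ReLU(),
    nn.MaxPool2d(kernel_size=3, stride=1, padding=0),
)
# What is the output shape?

Input shape: (30, 1, 371, 345)
  -> after Conv2d 9x9 stride=2: (30, 58, 186, 173)
Output shape: (30, 58, 184, 171)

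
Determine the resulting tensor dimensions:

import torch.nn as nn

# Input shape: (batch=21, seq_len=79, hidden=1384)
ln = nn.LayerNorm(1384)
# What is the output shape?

Input shape: (21, 79, 1384)
Output shape: (21, 79, 1384)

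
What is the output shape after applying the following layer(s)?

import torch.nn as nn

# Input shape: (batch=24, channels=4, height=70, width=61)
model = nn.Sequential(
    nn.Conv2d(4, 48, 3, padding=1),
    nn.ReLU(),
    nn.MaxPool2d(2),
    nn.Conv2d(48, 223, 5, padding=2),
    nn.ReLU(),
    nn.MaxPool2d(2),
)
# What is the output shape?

Input shape: (24, 4, 70, 61)
  -> after first Conv2d: (24, 48, 70, 61)
  -> after first MaxPool2d: (24, 48, 35, 30)
  -> after second Conv2d: (24, 223, 35, 30)
Output shape: (24, 223, 17, 15)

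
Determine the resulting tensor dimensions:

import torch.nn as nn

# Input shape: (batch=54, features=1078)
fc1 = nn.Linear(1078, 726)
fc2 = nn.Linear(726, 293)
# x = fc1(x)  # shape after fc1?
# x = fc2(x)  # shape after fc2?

Input shape: (54, 1078)
  -> after fc1: (54, 726)
Output shape: (54, 293)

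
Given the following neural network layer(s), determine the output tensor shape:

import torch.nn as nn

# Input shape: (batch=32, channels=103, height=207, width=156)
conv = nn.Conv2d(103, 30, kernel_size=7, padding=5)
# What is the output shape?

Input shape: (32, 103, 207, 156)
Output shape: (32, 30, 211, 160)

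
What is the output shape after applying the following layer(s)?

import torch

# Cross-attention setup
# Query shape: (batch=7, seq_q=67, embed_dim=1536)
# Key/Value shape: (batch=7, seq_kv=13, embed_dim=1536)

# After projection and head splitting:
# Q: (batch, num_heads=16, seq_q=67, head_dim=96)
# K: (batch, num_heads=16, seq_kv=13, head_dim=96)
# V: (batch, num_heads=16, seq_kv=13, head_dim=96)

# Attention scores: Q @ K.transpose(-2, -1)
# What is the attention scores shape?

Input shape: (7, 67, 1536)
Output shape: (7, 16, 67, 13)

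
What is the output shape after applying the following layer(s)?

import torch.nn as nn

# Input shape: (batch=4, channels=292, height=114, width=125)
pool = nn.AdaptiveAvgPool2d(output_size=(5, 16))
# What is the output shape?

Input shape: (4, 292, 114, 125)
Output shape: (4, 292, 5, 16)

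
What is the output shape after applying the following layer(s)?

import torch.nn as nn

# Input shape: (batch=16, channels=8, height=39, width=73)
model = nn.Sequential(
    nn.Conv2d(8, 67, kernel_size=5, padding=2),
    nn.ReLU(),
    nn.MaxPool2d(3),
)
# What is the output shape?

Input shape: (16, 8, 39, 73)
  -> after Conv2d: (16, 67, 39, 73)
  -> after ReLU: (16, 67, 39, 73)
Output shape: (16, 67, 13, 24)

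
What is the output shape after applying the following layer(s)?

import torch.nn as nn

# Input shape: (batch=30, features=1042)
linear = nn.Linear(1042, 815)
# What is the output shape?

Input shape: (30, 1042)
Output shape: (30, 815)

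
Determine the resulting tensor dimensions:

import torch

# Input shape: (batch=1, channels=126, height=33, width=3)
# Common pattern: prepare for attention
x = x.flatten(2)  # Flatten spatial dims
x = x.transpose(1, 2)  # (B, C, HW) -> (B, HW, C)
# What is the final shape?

Input shape: (1, 126, 33, 3)
  -> after flatten(2): (1, 126, 99)
Output shape: (1, 99, 126)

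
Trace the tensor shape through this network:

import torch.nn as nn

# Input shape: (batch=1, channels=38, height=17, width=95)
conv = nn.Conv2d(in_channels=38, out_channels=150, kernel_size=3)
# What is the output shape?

Input shape: (1, 38, 17, 95)
Output shape: (1, 150, 15, 93)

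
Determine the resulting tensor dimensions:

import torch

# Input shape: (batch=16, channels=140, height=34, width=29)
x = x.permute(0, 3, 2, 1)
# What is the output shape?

Input shape: (16, 140, 34, 29)
Output shape: (16, 29, 34, 140)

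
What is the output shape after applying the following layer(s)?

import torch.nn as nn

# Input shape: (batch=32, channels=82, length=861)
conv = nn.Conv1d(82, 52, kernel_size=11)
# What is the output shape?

Input shape: (32, 82, 861)
Output shape: (32, 52, 851)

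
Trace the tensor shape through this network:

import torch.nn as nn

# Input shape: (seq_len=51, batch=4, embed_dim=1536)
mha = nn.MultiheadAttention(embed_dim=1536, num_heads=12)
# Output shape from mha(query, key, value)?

Input shape: (51, 4, 1536)
Output shape: (51, 4, 1536)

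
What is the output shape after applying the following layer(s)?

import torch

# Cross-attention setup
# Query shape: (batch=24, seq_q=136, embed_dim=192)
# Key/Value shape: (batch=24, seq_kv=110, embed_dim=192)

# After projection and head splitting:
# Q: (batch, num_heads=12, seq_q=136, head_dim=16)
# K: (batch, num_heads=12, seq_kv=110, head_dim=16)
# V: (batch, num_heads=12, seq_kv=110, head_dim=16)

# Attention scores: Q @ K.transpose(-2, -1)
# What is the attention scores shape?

Input shape: (24, 136, 192)
Output shape: (24, 12, 136, 110)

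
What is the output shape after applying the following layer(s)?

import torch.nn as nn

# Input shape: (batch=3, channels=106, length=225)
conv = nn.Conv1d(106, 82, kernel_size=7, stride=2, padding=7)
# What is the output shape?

Input shape: (3, 106, 225)
Output shape: (3, 82, 117)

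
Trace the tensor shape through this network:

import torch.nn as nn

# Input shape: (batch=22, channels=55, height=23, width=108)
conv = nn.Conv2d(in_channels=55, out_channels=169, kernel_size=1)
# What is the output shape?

Input shape: (22, 55, 23, 108)
Output shape: (22, 169, 23, 108)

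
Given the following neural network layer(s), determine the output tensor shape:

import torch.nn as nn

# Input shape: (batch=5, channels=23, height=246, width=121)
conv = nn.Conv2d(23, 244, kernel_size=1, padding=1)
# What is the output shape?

Input shape: (5, 23, 246, 121)
Output shape: (5, 244, 248, 123)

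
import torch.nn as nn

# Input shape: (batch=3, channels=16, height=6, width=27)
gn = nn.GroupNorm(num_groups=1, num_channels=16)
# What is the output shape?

Input shape: (3, 16, 6, 27)
Output shape: (3, 16, 6, 27)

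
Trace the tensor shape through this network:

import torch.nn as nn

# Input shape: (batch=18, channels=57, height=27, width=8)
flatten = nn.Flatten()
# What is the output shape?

Input shape: (18, 57, 27, 8)
Output shape: (18, 12312)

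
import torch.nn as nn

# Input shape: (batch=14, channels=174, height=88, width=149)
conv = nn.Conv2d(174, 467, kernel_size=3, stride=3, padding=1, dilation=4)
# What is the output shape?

Input shape: (14, 174, 88, 149)
Output shape: (14, 467, 28, 48)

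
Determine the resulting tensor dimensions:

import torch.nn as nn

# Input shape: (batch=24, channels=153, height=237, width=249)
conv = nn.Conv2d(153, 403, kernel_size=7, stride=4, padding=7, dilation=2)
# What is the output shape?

Input shape: (24, 153, 237, 249)
Output shape: (24, 403, 60, 63)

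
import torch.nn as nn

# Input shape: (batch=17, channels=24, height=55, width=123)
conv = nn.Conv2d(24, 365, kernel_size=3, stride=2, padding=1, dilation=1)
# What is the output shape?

Input shape: (17, 24, 55, 123)
Output shape: (17, 365, 28, 62)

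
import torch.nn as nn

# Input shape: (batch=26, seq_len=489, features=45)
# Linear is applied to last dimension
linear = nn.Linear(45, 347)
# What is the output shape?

Input shape: (26, 489, 45)
Output shape: (26, 489, 347)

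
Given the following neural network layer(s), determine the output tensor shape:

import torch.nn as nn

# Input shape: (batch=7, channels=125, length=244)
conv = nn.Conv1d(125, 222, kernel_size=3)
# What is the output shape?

Input shape: (7, 125, 244)
Output shape: (7, 222, 242)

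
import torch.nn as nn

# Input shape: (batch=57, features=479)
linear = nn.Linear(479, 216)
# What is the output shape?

Input shape: (57, 479)
Output shape: (57, 216)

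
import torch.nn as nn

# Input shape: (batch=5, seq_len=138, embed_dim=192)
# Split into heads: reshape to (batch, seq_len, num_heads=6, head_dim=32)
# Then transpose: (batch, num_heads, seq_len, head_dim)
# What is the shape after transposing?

Input shape: (5, 138, 192)
  -> after reshape: (5, 138, 6, 32)
Output shape: (5, 6, 138, 32)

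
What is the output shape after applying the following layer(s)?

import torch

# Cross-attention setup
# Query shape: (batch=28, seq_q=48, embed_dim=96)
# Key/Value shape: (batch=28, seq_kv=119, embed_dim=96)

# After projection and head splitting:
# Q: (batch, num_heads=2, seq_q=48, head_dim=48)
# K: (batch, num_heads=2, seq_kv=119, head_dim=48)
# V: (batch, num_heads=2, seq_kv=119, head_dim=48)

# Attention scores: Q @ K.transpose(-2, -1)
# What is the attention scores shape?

Input shape: (28, 48, 96)
Output shape: (28, 2, 48, 119)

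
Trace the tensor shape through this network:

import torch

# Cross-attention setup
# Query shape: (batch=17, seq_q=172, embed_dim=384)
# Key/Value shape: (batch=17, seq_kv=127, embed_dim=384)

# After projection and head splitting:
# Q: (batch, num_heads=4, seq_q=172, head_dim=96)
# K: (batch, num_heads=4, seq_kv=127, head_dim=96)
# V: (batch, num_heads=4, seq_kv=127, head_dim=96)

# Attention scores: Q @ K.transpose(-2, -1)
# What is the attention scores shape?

Input shape: (17, 172, 384)
Output shape: (17, 4, 172, 127)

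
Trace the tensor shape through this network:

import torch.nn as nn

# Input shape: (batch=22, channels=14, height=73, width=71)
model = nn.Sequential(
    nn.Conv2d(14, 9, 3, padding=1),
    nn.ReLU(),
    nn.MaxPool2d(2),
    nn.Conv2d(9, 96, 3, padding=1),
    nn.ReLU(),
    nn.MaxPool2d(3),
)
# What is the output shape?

Input shape: (22, 14, 73, 71)
  -> after first Conv2d: (22, 9, 73, 71)
  -> after first MaxPool2d: (22, 9, 36, 35)
  -> after second Conv2d: (22, 96, 36, 35)
Output shape: (22, 96, 12, 11)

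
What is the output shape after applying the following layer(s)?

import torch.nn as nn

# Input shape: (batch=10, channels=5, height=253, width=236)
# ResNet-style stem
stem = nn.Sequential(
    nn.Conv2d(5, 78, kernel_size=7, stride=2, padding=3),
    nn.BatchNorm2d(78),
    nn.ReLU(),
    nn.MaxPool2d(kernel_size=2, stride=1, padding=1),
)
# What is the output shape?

Input shape: (10, 5, 253, 236)
  -> after Conv2d 7x7 stride=2: (10, 78, 127, 118)
Output shape: (10, 78, 128, 119)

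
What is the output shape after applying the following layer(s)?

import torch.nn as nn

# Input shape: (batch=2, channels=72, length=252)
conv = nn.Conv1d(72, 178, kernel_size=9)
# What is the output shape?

Input shape: (2, 72, 252)
Output shape: (2, 178, 244)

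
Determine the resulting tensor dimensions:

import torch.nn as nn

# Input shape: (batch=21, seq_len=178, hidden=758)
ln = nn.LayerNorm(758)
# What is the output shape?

Input shape: (21, 178, 758)
Output shape: (21, 178, 758)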